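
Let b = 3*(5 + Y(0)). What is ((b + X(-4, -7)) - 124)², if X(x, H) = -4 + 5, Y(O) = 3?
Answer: 9801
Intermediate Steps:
b = 24 (b = 3*(5 + 3) = 3*8 = 24)
X(x, H) = 1
((b + X(-4, -7)) - 124)² = ((24 + 1) - 124)² = (25 - 124)² = (-99)² = 9801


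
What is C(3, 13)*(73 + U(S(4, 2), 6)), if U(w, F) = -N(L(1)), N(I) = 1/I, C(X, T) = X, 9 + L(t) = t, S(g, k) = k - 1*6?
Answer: 1755/8 ≈ 219.38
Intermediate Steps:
S(g, k) = -6 + k (S(g, k) = k - 6 = -6 + k)
L(t) = -9 + t
U(w, F) = 1/8 (U(w, F) = -1/(-9 + 1) = -1/(-8) = -1*(-1/8) = 1/8)
C(3, 13)*(73 + U(S(4, 2), 6)) = 3*(73 + 1/8) = 3*(585/8) = 1755/8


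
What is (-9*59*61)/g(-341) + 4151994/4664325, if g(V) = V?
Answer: 50832660343/530178275 ≈ 95.878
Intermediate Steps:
(-9*59*61)/g(-341) + 4151994/4664325 = (-9*59*61)/(-341) + 4151994/4664325 = -531*61*(-1/341) + 4151994*(1/4664325) = -32391*(-1/341) + 1383998/1554775 = 32391/341 + 1383998/1554775 = 50832660343/530178275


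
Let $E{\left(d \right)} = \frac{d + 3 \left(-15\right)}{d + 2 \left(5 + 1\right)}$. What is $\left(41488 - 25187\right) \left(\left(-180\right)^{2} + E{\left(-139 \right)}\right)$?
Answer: $\frac{67078354184}{127} \approx 5.2818 \cdot 10^{8}$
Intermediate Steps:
$E{\left(d \right)} = \frac{-45 + d}{12 + d}$ ($E{\left(d \right)} = \frac{d - 45}{d + 2 \cdot 6} = \frac{-45 + d}{d + 12} = \frac{-45 + d}{12 + d}$)
$\left(41488 - 25187\right) \left(\left(-180\right)^{2} + E{\left(-139 \right)}\right) = \left(41488 - 25187\right) \left(\left(-180\right)^{2} + \frac{-45 - 139}{12 - 139}\right) = 16301 \left(32400 + \frac{1}{-127} \left(-184\right)\right) = 16301 \left(32400 - - \frac{184}{127}\right) = 16301 \left(32400 + \frac{184}{127}\right) = 16301 \cdot \frac{4114984}{127} = \frac{67078354184}{127}$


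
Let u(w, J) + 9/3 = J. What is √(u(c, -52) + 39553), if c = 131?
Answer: √39498 ≈ 198.74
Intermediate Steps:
u(w, J) = -3 + J
√(u(c, -52) + 39553) = √((-3 - 52) + 39553) = √(-55 + 39553) = √39498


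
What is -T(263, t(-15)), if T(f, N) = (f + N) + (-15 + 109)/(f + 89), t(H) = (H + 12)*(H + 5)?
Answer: -51615/176 ≈ -293.27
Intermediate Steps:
t(H) = (5 + H)*(12 + H) (t(H) = (12 + H)*(5 + H) = (5 + H)*(12 + H))
T(f, N) = N + f + 94/(89 + f) (T(f, N) = (N + f) + 94/(89 + f) = N + f + 94/(89 + f))
-T(263, t(-15)) = -(94 + 263**2 + 89*(60 + (-15)**2 + 17*(-15)) + 89*263 + (60 + (-15)**2 + 17*(-15))*263)/(89 + 263) = -(94 + 69169 + 89*(60 + 225 - 255) + 23407 + (60 + 225 - 255)*263)/352 = -(94 + 69169 + 89*30 + 23407 + 30*263)/352 = -(94 + 69169 + 2670 + 23407 + 7890)/352 = -103230/352 = -1*51615/176 = -51615/176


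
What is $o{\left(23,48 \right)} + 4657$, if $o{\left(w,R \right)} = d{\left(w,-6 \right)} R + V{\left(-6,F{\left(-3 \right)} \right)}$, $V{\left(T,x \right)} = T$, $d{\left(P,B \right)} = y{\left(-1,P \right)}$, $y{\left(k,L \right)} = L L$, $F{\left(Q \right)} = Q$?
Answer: $30043$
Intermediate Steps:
$y{\left(k,L \right)} = L^{2}$
$d{\left(P,B \right)} = P^{2}$
$o{\left(w,R \right)} = -6 + R w^{2}$ ($o{\left(w,R \right)} = w^{2} R - 6 = R w^{2} - 6 = -6 + R w^{2}$)
$o{\left(23,48 \right)} + 4657 = \left(-6 + 48 \cdot 23^{2}\right) + 4657 = \left(-6 + 48 \cdot 529\right) + 4657 = \left(-6 + 25392\right) + 4657 = 25386 + 4657 = 30043$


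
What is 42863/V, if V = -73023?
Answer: -42863/73023 ≈ -0.58698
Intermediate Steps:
42863/V = 42863/(-73023) = 42863*(-1/73023) = -42863/73023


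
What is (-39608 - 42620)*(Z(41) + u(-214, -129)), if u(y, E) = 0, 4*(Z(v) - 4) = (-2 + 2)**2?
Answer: -328912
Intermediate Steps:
Z(v) = 4 (Z(v) = 4 + (-2 + 2)**2/4 = 4 + (1/4)*0**2 = 4 + (1/4)*0 = 4 + 0 = 4)
(-39608 - 42620)*(Z(41) + u(-214, -129)) = (-39608 - 42620)*(4 + 0) = -82228*4 = -328912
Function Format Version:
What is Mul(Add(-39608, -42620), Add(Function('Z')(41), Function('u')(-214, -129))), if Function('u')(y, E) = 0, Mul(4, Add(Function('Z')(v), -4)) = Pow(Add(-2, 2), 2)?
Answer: -328912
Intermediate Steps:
Function('Z')(v) = 4 (Function('Z')(v) = Add(4, Mul(Rational(1, 4), Pow(Add(-2, 2), 2))) = Add(4, Mul(Rational(1, 4), Pow(0, 2))) = Add(4, Mul(Rational(1, 4), 0)) = Add(4, 0) = 4)
Mul(Add(-39608, -42620), Add(Function('Z')(41), Function('u')(-214, -129))) = Mul(Add(-39608, -42620), Add(4, 0)) = Mul(-82228, 4) = -328912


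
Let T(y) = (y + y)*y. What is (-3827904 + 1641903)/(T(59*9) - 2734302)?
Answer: 728667/723460 ≈ 1.0072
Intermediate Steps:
T(y) = 2*y² (T(y) = (2*y)*y = 2*y²)
(-3827904 + 1641903)/(T(59*9) - 2734302) = (-3827904 + 1641903)/(2*(59*9)² - 2734302) = -2186001/(2*531² - 2734302) = -2186001/(2*281961 - 2734302) = -2186001/(563922 - 2734302) = -2186001/(-2170380) = -2186001*(-1/2170380) = 728667/723460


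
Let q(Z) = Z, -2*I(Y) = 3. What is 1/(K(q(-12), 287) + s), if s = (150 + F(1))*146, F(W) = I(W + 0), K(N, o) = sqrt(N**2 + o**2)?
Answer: 21681/469983248 - sqrt(82513)/469983248 ≈ 4.5520e-5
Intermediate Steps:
I(Y) = -3/2 (I(Y) = -1/2*3 = -3/2)
F(W) = -3/2
s = 21681 (s = (150 - 3/2)*146 = (297/2)*146 = 21681)
1/(K(q(-12), 287) + s) = 1/(sqrt((-12)**2 + 287**2) + 21681) = 1/(sqrt(144 + 82369) + 21681) = 1/(sqrt(82513) + 21681) = 1/(21681 + sqrt(82513))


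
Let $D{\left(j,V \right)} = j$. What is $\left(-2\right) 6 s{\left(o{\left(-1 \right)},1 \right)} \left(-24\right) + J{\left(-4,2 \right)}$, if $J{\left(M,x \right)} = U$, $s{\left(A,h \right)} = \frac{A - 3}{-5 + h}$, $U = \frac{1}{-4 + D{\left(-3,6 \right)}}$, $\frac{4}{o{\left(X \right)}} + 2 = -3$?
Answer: $\frac{9571}{35} \approx 273.46$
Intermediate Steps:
$o{\left(X \right)} = - \frac{4}{5}$ ($o{\left(X \right)} = \frac{4}{-2 - 3} = \frac{4}{-5} = 4 \left(- \frac{1}{5}\right) = - \frac{4}{5}$)
$U = - \frac{1}{7}$ ($U = \frac{1}{-4 - 3} = \frac{1}{-7} = - \frac{1}{7} \approx -0.14286$)
$s{\left(A,h \right)} = \frac{-3 + A}{-5 + h}$
$J{\left(M,x \right)} = - \frac{1}{7}$
$\left(-2\right) 6 s{\left(o{\left(-1 \right)},1 \right)} \left(-24\right) + J{\left(-4,2 \right)} = \left(-2\right) 6 \frac{-3 - \frac{4}{5}}{-5 + 1} \left(-24\right) - \frac{1}{7} = - 12 \frac{1}{-4} \left(- \frac{19}{5}\right) \left(-24\right) - \frac{1}{7} = - 12 \left(\left(- \frac{1}{4}\right) \left(- \frac{19}{5}\right)\right) \left(-24\right) - \frac{1}{7} = \left(-12\right) \frac{19}{20} \left(-24\right) - \frac{1}{7} = \left(- \frac{57}{5}\right) \left(-24\right) - \frac{1}{7} = \frac{1368}{5} - \frac{1}{7} = \frac{9571}{35}$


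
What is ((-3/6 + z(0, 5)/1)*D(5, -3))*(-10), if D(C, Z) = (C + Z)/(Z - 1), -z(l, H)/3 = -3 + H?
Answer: -65/2 ≈ -32.500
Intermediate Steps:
z(l, H) = 9 - 3*H (z(l, H) = -3*(-3 + H) = 9 - 3*H)
D(C, Z) = (C + Z)/(-1 + Z)
((-3/6 + z(0, 5)/1)*D(5, -3))*(-10) = ((-3/6 + (9 - 3*5)/1)*((5 - 3)/(-1 - 3)))*(-10) = ((-3*⅙ + (9 - 15)*1)*(2/(-4)))*(-10) = ((-½ - 6*1)*(-¼*2))*(-10) = ((-½ - 6)*(-½))*(-10) = -13/2*(-½)*(-10) = (13/4)*(-10) = -65/2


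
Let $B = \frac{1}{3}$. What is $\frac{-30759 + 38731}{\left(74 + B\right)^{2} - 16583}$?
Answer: $- \frac{35874}{49759} \approx -0.72095$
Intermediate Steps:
$B = \frac{1}{3} \approx 0.33333$
$\frac{-30759 + 38731}{\left(74 + B\right)^{2} - 16583} = \frac{-30759 + 38731}{\left(74 + \frac{1}{3}\right)^{2} - 16583} = \frac{7972}{\left(\frac{223}{3}\right)^{2} - 16583} = \frac{7972}{\frac{49729}{9} - 16583} = \frac{7972}{- \frac{99518}{9}} = 7972 \left(- \frac{9}{99518}\right) = - \frac{35874}{49759}$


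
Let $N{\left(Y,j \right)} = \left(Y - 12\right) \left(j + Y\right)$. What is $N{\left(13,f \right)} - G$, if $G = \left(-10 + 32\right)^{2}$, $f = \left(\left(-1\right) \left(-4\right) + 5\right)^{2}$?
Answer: $-390$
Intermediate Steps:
$f = 81$ ($f = \left(4 + 5\right)^{2} = 9^{2} = 81$)
$N{\left(Y,j \right)} = \left(-12 + Y\right) \left(Y + j\right)$
$G = 484$ ($G = 22^{2} = 484$)
$N{\left(13,f \right)} - G = \left(13^{2} - 156 - 972 + 13 \cdot 81\right) - 484 = \left(169 - 156 - 972 + 1053\right) - 484 = 94 - 484 = -390$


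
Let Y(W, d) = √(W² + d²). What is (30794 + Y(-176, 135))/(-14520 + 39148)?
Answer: 15397/12314 + √49201/24628 ≈ 1.2594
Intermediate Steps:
(30794 + Y(-176, 135))/(-14520 + 39148) = (30794 + √((-176)² + 135²))/(-14520 + 39148) = (30794 + √(30976 + 18225))/24628 = (30794 + √49201)*(1/24628) = 15397/12314 + √49201/24628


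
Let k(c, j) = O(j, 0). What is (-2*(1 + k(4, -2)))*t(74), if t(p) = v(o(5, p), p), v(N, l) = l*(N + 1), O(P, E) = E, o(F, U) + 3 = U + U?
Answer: -21608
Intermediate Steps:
o(F, U) = -3 + 2*U (o(F, U) = -3 + (U + U) = -3 + 2*U)
v(N, l) = l*(1 + N)
t(p) = p*(-2 + 2*p) (t(p) = p*(1 + (-3 + 2*p)) = p*(-2 + 2*p))
k(c, j) = 0
(-2*(1 + k(4, -2)))*t(74) = (-2*(1 + 0))*(2*74*(-1 + 74)) = (-2*1)*(2*74*73) = -2*10804 = -21608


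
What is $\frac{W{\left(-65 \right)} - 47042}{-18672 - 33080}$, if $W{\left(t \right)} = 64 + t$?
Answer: $\frac{47043}{51752} \approx 0.90901$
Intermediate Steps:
$\frac{W{\left(-65 \right)} - 47042}{-18672 - 33080} = \frac{\left(64 - 65\right) - 47042}{-18672 - 33080} = \frac{-1 - 47042}{-51752} = \left(-47043\right) \left(- \frac{1}{51752}\right) = \frac{47043}{51752}$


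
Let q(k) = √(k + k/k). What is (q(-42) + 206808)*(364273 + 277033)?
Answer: 132627211248 + 641306*I*√41 ≈ 1.3263e+11 + 4.1064e+6*I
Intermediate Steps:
q(k) = √(1 + k) (q(k) = √(k + 1) = √(1 + k))
(q(-42) + 206808)*(364273 + 277033) = (√(1 - 42) + 206808)*(364273 + 277033) = (√(-41) + 206808)*641306 = (I*√41 + 206808)*641306 = (206808 + I*√41)*641306 = 132627211248 + 641306*I*√41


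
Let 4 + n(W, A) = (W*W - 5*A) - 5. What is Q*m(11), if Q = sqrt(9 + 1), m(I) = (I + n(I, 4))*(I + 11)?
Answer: 2266*sqrt(10) ≈ 7165.7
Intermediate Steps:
n(W, A) = -9 + W**2 - 5*A (n(W, A) = -4 + ((W*W - 5*A) - 5) = -4 + ((W**2 - 5*A) - 5) = -4 + (-5 + W**2 - 5*A) = -9 + W**2 - 5*A)
m(I) = (11 + I)*(-29 + I + I**2) (m(I) = (I + (-9 + I**2 - 5*4))*(I + 11) = (I + (-9 + I**2 - 20))*(11 + I) = (I + (-29 + I**2))*(11 + I) = (-29 + I + I**2)*(11 + I) = (11 + I)*(-29 + I + I**2))
Q = sqrt(10) ≈ 3.1623
Q*m(11) = sqrt(10)*(-319 + 11**3 - 18*11 + 12*11**2) = sqrt(10)*(-319 + 1331 - 198 + 12*121) = sqrt(10)*(-319 + 1331 - 198 + 1452) = sqrt(10)*2266 = 2266*sqrt(10)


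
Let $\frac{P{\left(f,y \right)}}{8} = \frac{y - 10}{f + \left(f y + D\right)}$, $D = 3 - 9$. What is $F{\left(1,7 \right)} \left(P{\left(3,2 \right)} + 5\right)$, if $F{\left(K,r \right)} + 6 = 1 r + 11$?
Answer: $-196$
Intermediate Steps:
$D = -6$ ($D = 3 - 9 = -6$)
$F{\left(K,r \right)} = 5 + r$ ($F{\left(K,r \right)} = -6 + \left(1 r + 11\right) = -6 + \left(r + 11\right) = -6 + \left(11 + r\right) = 5 + r$)
$P{\left(f,y \right)} = \frac{8 \left(-10 + y\right)}{-6 + f + f y}$ ($P{\left(f,y \right)} = 8 \frac{y - 10}{f + \left(f y - 6\right)} = 8 \frac{-10 + y}{f + \left(-6 + f y\right)} = 8 \frac{-10 + y}{-6 + f + f y} = \frac{8 \left(-10 + y\right)}{-6 + f + f y}$)
$F{\left(1,7 \right)} \left(P{\left(3,2 \right)} + 5\right) = \left(5 + 7\right) \left(\frac{8 \left(-10 + 2\right)}{-6 + 3 + 3 \cdot 2} + 5\right) = 12 \left(8 \frac{1}{-6 + 3 + 6} \left(-8\right) + 5\right) = 12 \left(8 \cdot \frac{1}{3} \left(-8\right) + 5\right) = 12 \left(- \frac{64}{3} + 5\right) = 12 \left(- \frac{49}{3}\right) = -196$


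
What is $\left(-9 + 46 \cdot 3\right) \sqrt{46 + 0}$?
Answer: $129 \sqrt{46} \approx 874.92$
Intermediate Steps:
$\left(-9 + 46 \cdot 3\right) \sqrt{46 + 0} = \left(-9 + 138\right) \sqrt{46} = 129 \sqrt{46}$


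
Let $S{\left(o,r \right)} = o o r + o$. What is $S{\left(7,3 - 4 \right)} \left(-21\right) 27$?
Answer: $23814$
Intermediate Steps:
$S{\left(o,r \right)} = o + r o^{2}$ ($S{\left(o,r \right)} = o^{2} r + o = r o^{2} + o = o + r o^{2}$)
$S{\left(7,3 - 4 \right)} \left(-21\right) 27 = 7 \left(1 + 7 \left(3 - 4\right)\right) \left(-21\right) 27 = 7 \left(1 + 7 \left(-1\right)\right) \left(-21\right) 27 = 7 \left(1 - 7\right) \left(-21\right) 27 = 7 \left(-6\right) \left(-21\right) 27 = \left(-42\right) \left(-21\right) 27 = 882 \cdot 27 = 23814$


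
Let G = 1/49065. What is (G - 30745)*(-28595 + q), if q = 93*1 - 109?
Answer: 14386597154688/16355 ≈ 8.7964e+8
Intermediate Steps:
G = 1/49065 ≈ 2.0381e-5
q = -16 (q = 93 - 109 = -16)
(G - 30745)*(-28595 + q) = (1/49065 - 30745)*(-28595 - 16) = -1508503424/49065*(-28611) = 14386597154688/16355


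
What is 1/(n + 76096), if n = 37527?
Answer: 1/113623 ≈ 8.8010e-6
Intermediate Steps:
1/(n + 76096) = 1/(37527 + 76096) = 1/113623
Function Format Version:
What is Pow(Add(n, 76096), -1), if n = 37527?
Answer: Rational(1, 113623) ≈ 8.8010e-6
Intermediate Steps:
Pow(Add(n, 76096), -1) = Pow(Add(37527, 76096), -1) = Pow(113623, -1) = Rational(1, 113623)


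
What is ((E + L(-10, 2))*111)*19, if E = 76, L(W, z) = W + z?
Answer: 143412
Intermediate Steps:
((E + L(-10, 2))*111)*19 = ((76 + (-10 + 2))*111)*19 = ((76 - 8)*111)*19 = (68*111)*19 = 7548*19 = 143412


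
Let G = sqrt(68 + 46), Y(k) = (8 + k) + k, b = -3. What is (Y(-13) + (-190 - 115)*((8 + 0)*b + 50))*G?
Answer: -7948*sqrt(114) ≈ -84861.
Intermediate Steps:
Y(k) = 8 + 2*k
G = sqrt(114) ≈ 10.677
(Y(-13) + (-190 - 115)*((8 + 0)*b + 50))*G = ((8 + 2*(-13)) + (-190 - 115)*((8 + 0)*(-3) + 50))*sqrt(114) = ((8 - 26) - 305*(8*(-3) + 50))*sqrt(114) = (-18 - 305*(-24 + 50))*sqrt(114) = (-18 - 305*26)*sqrt(114) = (-18 - 7930)*sqrt(114) = -7948*sqrt(114)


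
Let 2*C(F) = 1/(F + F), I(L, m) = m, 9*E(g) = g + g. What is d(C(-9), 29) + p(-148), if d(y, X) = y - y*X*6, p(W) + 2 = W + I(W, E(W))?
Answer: -2137/12 ≈ -178.08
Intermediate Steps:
E(g) = 2*g/9 (E(g) = (g + g)/9 = (2*g)/9 = 2*g/9)
C(F) = 1/(4*F) (C(F) = 1/(2*(F + F)) = 1/(2*((2*F))) = (1/(2*F))/2 = 1/(4*F))
p(W) = -2 + 11*W/9 (p(W) = -2 + (W + 2*W/9) = -2 + 11*W/9)
d(y, X) = y - 6*X*y (d(y, X) = y - X*y*6 = y - 6*X*y)
d(C(-9), 29) + p(-148) = ((¼)/(-9))*(1 - 6*29) + (-2 + (11/9)*(-148)) = ((¼)*(-⅑))*(1 - 174) + (-2 - 1628/9) = -1/36*(-173) - 1646/9 = 173/36 - 1646/9 = -2137/12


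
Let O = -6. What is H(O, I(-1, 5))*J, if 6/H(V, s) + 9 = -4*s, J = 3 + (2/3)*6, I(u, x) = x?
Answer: -42/29 ≈ -1.4483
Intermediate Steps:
J = 7 (J = 3 + (2*(⅓))*6 = 3 + (⅔)*6 = 3 + 4 = 7)
H(V, s) = 6/(-9 - 4*s)
H(O, I(-1, 5))*J = -6/(9 + 4*5)*7 = -6/(9 + 20)*7 = -6/29*7 = -42/29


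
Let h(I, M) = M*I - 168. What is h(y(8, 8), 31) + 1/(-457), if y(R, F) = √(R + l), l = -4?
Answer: -48443/457 ≈ -106.00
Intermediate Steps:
y(R, F) = √(-4 + R) (y(R, F) = √(R - 4) = √(-4 + R))
h(I, M) = -168 + I*M (h(I, M) = I*M - 168 = -168 + I*M)
h(y(8, 8), 31) + 1/(-457) = (-168 + √(-4 + 8)*31) + 1/(-457) = (-168 + √4*31) - 1/457 = (-168 + 2*31) - 1/457 = (-168 + 62) - 1/457 = -106 - 1/457 = -48443/457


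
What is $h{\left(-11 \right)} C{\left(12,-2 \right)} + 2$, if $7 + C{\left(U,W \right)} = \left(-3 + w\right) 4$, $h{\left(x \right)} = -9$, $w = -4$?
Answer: $317$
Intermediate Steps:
$C{\left(U,W \right)} = -35$ ($C{\left(U,W \right)} = -7 + \left(-3 - 4\right) 4 = -7 - 28 = -35$)
$h{\left(-11 \right)} C{\left(12,-2 \right)} + 2 = \left(-9\right) \left(-35\right) + 2 = 315 + 2 = 317$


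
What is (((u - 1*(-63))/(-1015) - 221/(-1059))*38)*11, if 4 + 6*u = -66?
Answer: 3382874/51185 ≈ 66.091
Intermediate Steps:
u = -35/3 (u = -2/3 + (1/6)*(-66) = -2/3 - 11 = -35/3 ≈ -11.667)
(((u - 1*(-63))/(-1015) - 221/(-1059))*38)*11 = (((-35/3 - 1*(-63))/(-1015) - 221/(-1059))*38)*11 = (((-35/3 + 63)*(-1/1015) - 221*(-1/1059))*38)*11 = (((154/3)*(-1/1015) + 221/1059)*38)*11 = ((-22/435 + 221/1059)*38)*11 = ((8093/51185)*38)*11 = (307534/51185)*11 = 3382874/51185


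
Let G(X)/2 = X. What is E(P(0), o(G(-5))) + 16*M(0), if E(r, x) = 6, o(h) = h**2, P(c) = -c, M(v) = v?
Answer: 6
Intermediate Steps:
G(X) = 2*X
E(P(0), o(G(-5))) + 16*M(0) = 6 + 16*0 = 6 + 0 = 6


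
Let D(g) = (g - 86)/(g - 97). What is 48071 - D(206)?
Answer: 5239619/109 ≈ 48070.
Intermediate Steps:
D(g) = (-86 + g)/(-97 + g)
48071 - D(206) = 48071 - (-86 + 206)/(-97 + 206) = 48071 - 120/109 = 5239619/109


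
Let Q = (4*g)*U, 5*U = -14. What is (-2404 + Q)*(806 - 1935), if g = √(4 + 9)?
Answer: 2714116 + 63224*√13/5 ≈ 2.7597e+6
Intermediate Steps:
U = -14/5 (U = (⅕)*(-14) = -14/5 ≈ -2.8000)
g = √13 ≈ 3.6056
Q = -56*√13/5 (Q = (4*√13)*(-14/5) = -56*√13/5 ≈ -40.382)
(-2404 + Q)*(806 - 1935) = (-2404 - 56*√13/5)*(806 - 1935) = (-2404 - 56*√13/5)*(-1129) = 2714116 + 63224*√13/5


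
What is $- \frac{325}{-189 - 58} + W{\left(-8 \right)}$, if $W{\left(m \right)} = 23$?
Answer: $\frac{462}{19} \approx 24.316$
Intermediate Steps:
$- \frac{325}{-189 - 58} + W{\left(-8 \right)} = - \frac{325}{-189 - 58} + 23 = - \frac{325}{-247} + 23 = \left(-325\right) \left(- \frac{1}{247}\right) + 23 = \frac{25}{19} + 23 = \frac{462}{19}$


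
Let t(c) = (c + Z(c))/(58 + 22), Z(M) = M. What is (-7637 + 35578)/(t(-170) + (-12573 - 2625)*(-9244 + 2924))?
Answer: 111764/384205423 ≈ 0.00029090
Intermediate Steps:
t(c) = c/40 (t(c) = (c + c)/(58 + 22) = (2*c)/80 = (2*c)*(1/80) = c/40)
(-7637 + 35578)/(t(-170) + (-12573 - 2625)*(-9244 + 2924)) = (-7637 + 35578)/((1/40)*(-170) + (-12573 - 2625)*(-9244 + 2924)) = 27941/(-17/4 - 15198*(-6320)) = 27941/(-17/4 + 96051360) = 27941/(384205423/4) = 27941*(4/384205423) = 111764/384205423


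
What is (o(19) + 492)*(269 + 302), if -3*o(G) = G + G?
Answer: 821098/3 ≈ 2.7370e+5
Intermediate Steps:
o(G) = -2*G/3 (o(G) = -(G + G)/3 = -2*G/3)
(o(19) + 492)*(269 + 302) = (-2/3*19 + 492)*(269 + 302) = (-38/3 + 492)*571 = (1438/3)*571 = 821098/3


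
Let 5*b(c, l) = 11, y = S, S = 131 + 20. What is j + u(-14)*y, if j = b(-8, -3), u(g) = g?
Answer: -10559/5 ≈ -2111.8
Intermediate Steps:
S = 151
y = 151
b(c, l) = 11/5 (b(c, l) = (⅕)*11 = 11/5)
j = 11/5 ≈ 2.2000
j + u(-14)*y = 11/5 - 14*151 = 11/5 - 2114 = -10559/5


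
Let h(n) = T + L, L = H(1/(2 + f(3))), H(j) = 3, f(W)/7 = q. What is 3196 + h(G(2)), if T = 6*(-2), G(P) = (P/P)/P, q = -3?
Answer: 3187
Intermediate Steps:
f(W) = -21 (f(W) = 7*(-3) = -21)
G(P) = 1/P
T = -12
L = 3
h(n) = -9 (h(n) = -12 + 3 = -9)
3196 + h(G(2)) = 3196 - 9 = 3187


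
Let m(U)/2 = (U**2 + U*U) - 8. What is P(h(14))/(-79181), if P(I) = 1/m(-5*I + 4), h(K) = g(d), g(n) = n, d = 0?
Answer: -1/3800688 ≈ -2.6311e-7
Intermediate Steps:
h(K) = 0
m(U) = -16 + 4*U**2 (m(U) = 2*((U**2 + U*U) - 8) = 2*((U**2 + U**2) - 8) = 2*(2*U**2 - 8) = 2*(-8 + 2*U**2) = -16 + 4*U**2)
P(I) = 1/(-16 + 4*(4 - 5*I)**2) (P(I) = 1/(-16 + 4*(-5*I + 4)**2) = 1/(-16 + 4*(4 - 5*I)**2))
P(h(14))/(-79181) = (1/(4*(-4 + (-4 + 5*0)**2)))/(-79181) = (1/(4*(-4 + (-4 + 0)**2)))*(-1/79181) = (1/(4*(-4 + (-4)**2)))*(-1/79181) = (1/(4*(-4 + 16)))*(-1/79181) = ((1/4)/12)*(-1/79181) = ((1/4)*(1/12))*(-1/79181) = (1/48)*(-1/79181) = -1/3800688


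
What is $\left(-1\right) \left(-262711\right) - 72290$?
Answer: $190421$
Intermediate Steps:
$\left(-1\right) \left(-262711\right) - 72290 = 262711 - 72290 = 190421$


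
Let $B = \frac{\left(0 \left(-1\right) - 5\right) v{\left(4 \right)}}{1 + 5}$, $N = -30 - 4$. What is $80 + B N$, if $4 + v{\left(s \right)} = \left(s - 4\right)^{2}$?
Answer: $- \frac{100}{3} \approx -33.333$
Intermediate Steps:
$v{\left(s \right)} = -4 + \left(-4 + s\right)^{2}$ ($v{\left(s \right)} = -4 + \left(s - 4\right)^{2} = -4 + \left(-4 + s\right)^{2}$)
$N = -34$
$B = \frac{10}{3}$ ($B = \frac{\left(0 \left(-1\right) - 5\right) \left(-4 + \left(-4 + 4\right)^{2}\right)}{1 + 5} = \frac{\left(0 - 5\right) \left(-4 + 0^{2}\right)}{6} = - 5 \left(-4 + 0\right) \frac{1}{6} = \left(-5\right) \left(-4\right) \frac{1}{6} = 20 \cdot \frac{1}{6} = \frac{10}{3} \approx 3.3333$)
$80 + B N = 80 + \frac{10}{3} \left(-34\right) = 80 - \frac{340}{3} = - \frac{100}{3}$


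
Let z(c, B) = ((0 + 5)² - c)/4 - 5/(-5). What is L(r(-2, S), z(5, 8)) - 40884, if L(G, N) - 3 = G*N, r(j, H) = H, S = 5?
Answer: -40851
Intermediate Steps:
z(c, B) = 29/4 - c/4 (z(c, B) = (5² - c)*(¼) - 5*(-⅕) = (25 - c)*(¼) + 1 = (25/4 - c/4) + 1 = 29/4 - c/4)
L(G, N) = 3 + G*N
L(r(-2, S), z(5, 8)) - 40884 = (3 + 5*(29/4 - ¼*5)) - 40884 = (3 + 5*(29/4 - 5/4)) - 40884 = (3 + 5*6) - 40884 = (3 + 30) - 40884 = 33 - 40884 = -40851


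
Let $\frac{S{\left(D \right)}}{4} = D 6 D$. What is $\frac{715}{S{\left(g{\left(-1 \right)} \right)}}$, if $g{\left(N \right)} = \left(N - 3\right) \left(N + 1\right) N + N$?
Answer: $\frac{715}{24} \approx 29.792$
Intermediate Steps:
$g{\left(N \right)} = N + N \left(1 + N\right) \left(-3 + N\right)$ ($g{\left(N \right)} = \left(-3 + N\right) \left(1 + N\right) N + N = \left(1 + N\right) \left(-3 + N\right) N + N = N \left(1 + N\right) \left(-3 + N\right) + N = N + N \left(1 + N\right) \left(-3 + N\right)$)
$S{\left(D \right)} = 24 D^{2}$ ($S{\left(D \right)} = 4 D 6 D = 4 \cdot 6 D D = 4 \cdot 6 D^{2} = 24 D^{2}$)
$\frac{715}{S{\left(g{\left(-1 \right)} \right)}} = \frac{715}{24 \left(- (-2 + \left(-1\right)^{2} - -2)\right)^{2}} = \frac{715}{24 \left(- (-2 + 1 + 2)\right)^{2}} = \frac{715}{24 \left(\left(-1\right) 1\right)^{2}} = \frac{715}{24 \left(-1\right)^{2}} = \frac{715}{24 \cdot 1} = \frac{715}{24}$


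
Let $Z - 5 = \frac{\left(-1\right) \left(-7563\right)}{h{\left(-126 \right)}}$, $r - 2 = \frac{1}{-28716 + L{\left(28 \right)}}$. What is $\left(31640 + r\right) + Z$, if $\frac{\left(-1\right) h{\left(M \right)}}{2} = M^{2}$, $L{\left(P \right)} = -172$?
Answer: $\frac{604751009237}{19109412} \approx 31647.0$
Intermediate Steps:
$h{\left(M \right)} = - 2 M^{2}$
$r = \frac{57775}{28888}$ ($r = 2 + \frac{1}{-28716 - 172} = 2 + \frac{1}{-28888} = 2 - \frac{1}{28888} = \frac{57775}{28888} \approx 2.0$)
$Z = \frac{50399}{10584}$ ($Z = 5 + \frac{\left(-1\right) \left(-7563\right)}{\left(-2\right) \left(-126\right)^{2}} = 5 + \frac{7563}{\left(-2\right) 15876} = 5 + \frac{7563}{-31752} = 5 + 7563 \left(- \frac{1}{31752}\right) = 5 - \frac{2521}{10584} = \frac{50399}{10584} \approx 4.7618$)
$\left(31640 + r\right) + Z = \left(31640 + \frac{57775}{28888}\right) + \frac{50399}{10584} = \frac{914074095}{28888} + \frac{50399}{10584} = \frac{604751009237}{19109412}$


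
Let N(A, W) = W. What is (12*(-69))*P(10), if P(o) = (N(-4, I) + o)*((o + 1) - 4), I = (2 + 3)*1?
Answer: -86940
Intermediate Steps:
I = 5 (I = 5*1 = 5)
P(o) = (-3 + o)*(5 + o) (P(o) = (5 + o)*((o + 1) - 4) = (5 + o)*((1 + o) - 4) = (5 + o)*(-3 + o) = (-3 + o)*(5 + o))
(12*(-69))*P(10) = (12*(-69))*(-15 + 10² + 2*10) = -828*(-15 + 100 + 20) = -828*105 = -86940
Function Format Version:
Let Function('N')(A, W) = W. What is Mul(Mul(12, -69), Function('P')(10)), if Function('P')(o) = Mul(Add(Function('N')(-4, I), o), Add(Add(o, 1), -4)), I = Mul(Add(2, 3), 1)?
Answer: -86940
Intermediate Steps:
I = 5 (I = Mul(5, 1) = 5)
Function('P')(o) = Mul(Add(-3, o), Add(5, o)) (Function('P')(o) = Mul(Add(5, o), Add(Add(o, 1), -4)) = Mul(Add(5, o), Add(Add(1, o), -4)) = Mul(Add(5, o), Add(-3, o)) = Mul(Add(-3, o), Add(5, o)))
Mul(Mul(12, -69), Function('P')(10)) = Mul(Mul(12, -69), Add(-15, Pow(10, 2), Mul(2, 10))) = Mul(-828, Add(-15, 100, 20)) = Mul(-828, 105) = -86940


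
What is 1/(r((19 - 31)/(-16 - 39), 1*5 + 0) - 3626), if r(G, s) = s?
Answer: -1/3621 ≈ -0.00027617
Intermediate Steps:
1/(r((19 - 31)/(-16 - 39), 1*5 + 0) - 3626) = 1/((1*5 + 0) - 3626) = 1/((5 + 0) - 3626) = 1/(5 - 3626) = 1/(-3621) = -1/3621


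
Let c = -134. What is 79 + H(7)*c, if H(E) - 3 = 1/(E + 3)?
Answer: -1682/5 ≈ -336.40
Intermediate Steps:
H(E) = 3 + 1/(3 + E) (H(E) = 3 + 1/(E + 3) = 3 + 1/(3 + E))
79 + H(7)*c = 79 + ((10 + 3*7)/(3 + 7))*(-134) = 79 + ((10 + 21)/10)*(-134) = 79 + ((⅒)*31)*(-134) = 79 + (31/10)*(-134) = 79 - 2077/5 = -1682/5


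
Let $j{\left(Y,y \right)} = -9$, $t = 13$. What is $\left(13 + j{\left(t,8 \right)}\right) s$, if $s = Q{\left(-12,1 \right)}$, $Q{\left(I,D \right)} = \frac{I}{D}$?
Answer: $-48$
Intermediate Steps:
$s = -12$ ($s = - \frac{12}{1} = \left(-12\right) 1 = -12$)
$\left(13 + j{\left(t,8 \right)}\right) s = \left(13 - 9\right) \left(-12\right) = 4 \left(-12\right) = -48$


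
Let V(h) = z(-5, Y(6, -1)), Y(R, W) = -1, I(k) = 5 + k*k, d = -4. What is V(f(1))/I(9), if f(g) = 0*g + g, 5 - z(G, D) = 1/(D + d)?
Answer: 13/215 ≈ 0.060465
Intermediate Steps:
I(k) = 5 + k²
z(G, D) = 5 - 1/(-4 + D) (z(G, D) = 5 - 1/(D - 4) = 5 - 1/(-4 + D))
f(g) = g (f(g) = 0 + g = g)
V(h) = 26/5 (V(h) = (-21 + 5*(-1))/(-4 - 1) = (-21 - 5)/(-5) = -⅕*(-26) = 26/5)
V(f(1))/I(9) = 26/(5*(5 + 9²)) = 26/(5*(5 + 81)) = (26/5)/86 = (26/5)*(1/86) = 13/215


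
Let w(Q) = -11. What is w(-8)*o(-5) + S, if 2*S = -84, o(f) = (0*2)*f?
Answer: -42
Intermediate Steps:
o(f) = 0 (o(f) = 0*f = 0)
S = -42 (S = (1/2)*(-84) = -42)
w(-8)*o(-5) + S = -11*0 - 42 = 0 - 42 = -42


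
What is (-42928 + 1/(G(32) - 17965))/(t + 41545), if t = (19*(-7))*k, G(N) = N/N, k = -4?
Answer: -771158593/755871228 ≈ -1.0202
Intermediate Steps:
G(N) = 1
t = 532 (t = (19*(-7))*(-4) = -133*(-4) = 532)
(-42928 + 1/(G(32) - 17965))/(t + 41545) = (-42928 + 1/(1 - 17965))/(532 + 41545) = (-42928 + 1/(-17964))/42077 = (-42928 - 1/17964)*(1/42077) = -771158593/17964*1/42077 = -771158593/755871228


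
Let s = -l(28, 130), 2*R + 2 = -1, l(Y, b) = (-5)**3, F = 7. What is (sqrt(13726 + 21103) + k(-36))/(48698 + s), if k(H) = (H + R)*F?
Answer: -525/97646 + sqrt(34829)/48823 ≈ -0.0015541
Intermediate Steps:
l(Y, b) = -125
R = -3/2 (R = -1 + (1/2)*(-1) = -1 - 1/2 = -3/2 ≈ -1.5000)
s = 125 (s = -1*(-125) = 125)
k(H) = -21/2 + 7*H (k(H) = (H - 3/2)*7 = (-3/2 + H)*7 = -21/2 + 7*H)
(sqrt(13726 + 21103) + k(-36))/(48698 + s) = (sqrt(13726 + 21103) + (-21/2 + 7*(-36)))/(48698 + 125) = (sqrt(34829) + (-21/2 - 252))/48823 = (sqrt(34829) - 525/2)*(1/48823) = (-525/2 + sqrt(34829))*(1/48823) = -525/97646 + sqrt(34829)/48823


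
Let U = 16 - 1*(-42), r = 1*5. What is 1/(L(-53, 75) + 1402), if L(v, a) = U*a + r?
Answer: 1/5757 ≈ 0.00017370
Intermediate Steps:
r = 5
U = 58 (U = 16 + 42 = 58)
L(v, a) = 5 + 58*a (L(v, a) = 58*a + 5 = 5 + 58*a)
1/(L(-53, 75) + 1402) = 1/((5 + 58*75) + 1402) = 1/((5 + 4350) + 1402) = 1/(4355 + 1402) = 1/5757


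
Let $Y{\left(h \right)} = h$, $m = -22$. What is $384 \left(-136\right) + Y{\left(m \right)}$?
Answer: $-52246$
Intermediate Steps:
$384 \left(-136\right) + Y{\left(m \right)} = 384 \left(-136\right) - 22 = -52224 - 22 = -52246$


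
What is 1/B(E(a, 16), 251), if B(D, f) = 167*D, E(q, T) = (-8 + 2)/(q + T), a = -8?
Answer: -4/501 ≈ -0.0079840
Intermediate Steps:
E(q, T) = -6/(T + q)
1/B(E(a, 16), 251) = 1/(167*(-6/(16 - 8))) = 1/(167*(-6/8)) = 1/(167*(-6*⅛)) = 1/(167*(-¾)) = 1/(-501/4) = -4/501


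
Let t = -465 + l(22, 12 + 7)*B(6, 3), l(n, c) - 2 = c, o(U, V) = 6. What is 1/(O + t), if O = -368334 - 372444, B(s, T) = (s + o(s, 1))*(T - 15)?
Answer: -1/744267 ≈ -1.3436e-6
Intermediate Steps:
l(n, c) = 2 + c
B(s, T) = (-15 + T)*(6 + s) (B(s, T) = (s + 6)*(T - 15) = (6 + s)*(-15 + T) = (-15 + T)*(6 + s))
O = -740778
t = -3489 (t = -465 + (2 + (12 + 7))*(-90 - 15*6 + 6*3 + 3*6) = -465 + (2 + 19)*(-90 - 90 + 18 + 18) = -465 + 21*(-144) = -465 - 3024 = -3489)
1/(O + t) = 1/(-740778 - 3489) = 1/(-744267) = -1/744267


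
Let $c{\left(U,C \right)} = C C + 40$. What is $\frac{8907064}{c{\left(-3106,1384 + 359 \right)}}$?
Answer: $\frac{8907064}{3038089} \approx 2.9318$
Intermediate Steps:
$c{\left(U,C \right)} = 40 + C^{2}$ ($c{\left(U,C \right)} = C^{2} + 40 = 40 + C^{2}$)
$\frac{8907064}{c{\left(-3106,1384 + 359 \right)}} = \frac{8907064}{40 + \left(1384 + 359\right)^{2}} = \frac{8907064}{40 + 1743^{2}} = \frac{8907064}{40 + 3038049} = \frac{8907064}{3038089}$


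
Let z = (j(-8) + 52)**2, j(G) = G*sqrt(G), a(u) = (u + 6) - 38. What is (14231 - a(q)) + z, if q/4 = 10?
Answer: 16415 - 1664*I*sqrt(2) ≈ 16415.0 - 2353.3*I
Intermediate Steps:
q = 40 (q = 4*10 = 40)
a(u) = -32 + u (a(u) = (6 + u) - 38 = -32 + u)
j(G) = G**(3/2)
z = (52 - 16*I*sqrt(2))**2 (z = ((-8)**(3/2) + 52)**2 = (-16*I*sqrt(2) + 52)**2 = (52 - 16*I*sqrt(2))**2 ≈ 2192.0 - 2353.3*I)
(14231 - a(q)) + z = (14231 - (-32 + 40)) + (2192 - 1664*I*sqrt(2)) = (14231 - 1*8) + (2192 - 1664*I*sqrt(2)) = (14231 - 8) + (2192 - 1664*I*sqrt(2)) = 14223 + (2192 - 1664*I*sqrt(2)) = 16415 - 1664*I*sqrt(2)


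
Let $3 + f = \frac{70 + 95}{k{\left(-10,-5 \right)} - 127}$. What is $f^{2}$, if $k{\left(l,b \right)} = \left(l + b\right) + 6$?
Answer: $\frac{328329}{18496} \approx 17.751$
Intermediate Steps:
$k{\left(l,b \right)} = 6 + b + l$ ($k{\left(l,b \right)} = \left(b + l\right) + 6 = 6 + b + l$)
$f = - \frac{573}{136}$ ($f = -3 + \frac{70 + 95}{\left(6 - 5 - 10\right) - 127} = -3 + \frac{165}{-9 - 127} = -3 + \frac{165}{-136} = -3 + 165 \left(- \frac{1}{136}\right) = -3 - \frac{165}{136} = - \frac{573}{136} \approx -4.2132$)
$f^{2} = \left(- \frac{573}{136}\right)^{2} = \frac{328329}{18496}$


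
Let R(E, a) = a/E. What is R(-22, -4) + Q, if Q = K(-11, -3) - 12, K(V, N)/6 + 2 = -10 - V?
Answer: -196/11 ≈ -17.818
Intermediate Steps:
K(V, N) = -72 - 6*V (K(V, N) = -12 + 6*(-10 - V) = -12 + (-60 - 6*V) = -72 - 6*V)
Q = -18 (Q = (-72 - 6*(-11)) - 12 = (-72 + 66) - 12 = -6 - 12 = -18)
R(-22, -4) + Q = -4/(-22) - 18 = -4*(-1/22) - 18 = 2/11 - 18 = -196/11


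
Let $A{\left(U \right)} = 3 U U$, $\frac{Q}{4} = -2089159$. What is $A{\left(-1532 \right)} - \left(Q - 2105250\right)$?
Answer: $17502958$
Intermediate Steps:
$Q = -8356636$ ($Q = 4 \left(-2089159\right) = -8356636$)
$A{\left(U \right)} = 3 U^{2}$
$A{\left(-1532 \right)} - \left(Q - 2105250\right) = 3 \left(-1532\right)^{2} - \left(-8356636 - 2105250\right) = 3 \cdot 2347024 - -10461886 = 7041072 + 10461886 = 17502958$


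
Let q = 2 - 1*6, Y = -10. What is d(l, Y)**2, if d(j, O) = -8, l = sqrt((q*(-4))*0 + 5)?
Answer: 64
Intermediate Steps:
q = -4 (q = 2 - 6 = -4)
l = sqrt(5) (l = sqrt(-4*(-4)*0 + 5) = sqrt(16*0 + 5) = sqrt(0 + 5) = sqrt(5) ≈ 2.2361)
d(l, Y)**2 = (-8)**2 = 64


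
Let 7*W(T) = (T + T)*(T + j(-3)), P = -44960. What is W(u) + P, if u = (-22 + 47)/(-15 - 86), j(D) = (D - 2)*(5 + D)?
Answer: -3210406970/71407 ≈ -44959.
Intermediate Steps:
j(D) = (-2 + D)*(5 + D)
u = -25/101 (u = 25/(-101) = 25*(-1/101) = -25/101 ≈ -0.24752)
W(T) = 2*T*(-10 + T)/7 (W(T) = ((T + T)*(T + (-10 + (-3)² + 3*(-3))))/7 = ((2*T)*(T + (-10 + 9 - 9)))/7 = ((2*T)*(T - 10))/7 = ((2*T)*(-10 + T))/7 = (2*T*(-10 + T))/7 = 2*T*(-10 + T)/7)
W(u) + P = (2/7)*(-25/101)*(-10 - 25/101) - 44960 = (2/7)*(-25/101)*(-1035/101) - 44960 = 51750/71407 - 44960 = -3210406970/71407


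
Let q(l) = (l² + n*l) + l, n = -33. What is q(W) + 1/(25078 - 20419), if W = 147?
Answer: 78760396/4659 ≈ 16905.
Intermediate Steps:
q(l) = l² - 32*l (q(l) = (l² - 33*l) + l = l² - 32*l)
q(W) + 1/(25078 - 20419) = 147*(-32 + 147) + 1/(25078 - 20419) = 147*115 + 1/4659 = 16905 + 1/4659 = 78760396/4659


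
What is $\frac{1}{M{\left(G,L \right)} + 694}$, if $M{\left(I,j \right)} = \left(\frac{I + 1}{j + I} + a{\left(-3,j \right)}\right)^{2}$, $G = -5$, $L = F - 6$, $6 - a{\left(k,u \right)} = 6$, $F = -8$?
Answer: $\frac{361}{250550} \approx 0.0014408$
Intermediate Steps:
$a{\left(k,u \right)} = 0$ ($a{\left(k,u \right)} = 6 - 6 = 0$)
$L = -14$ ($L = -8 - 6 = -14$)
$M{\left(I,j \right)} = \frac{\left(1 + I\right)^{2}}{\left(I + j\right)^{2}}$ ($M{\left(I,j \right)} = \left(\frac{I + 1}{j + I} + 0\right)^{2} = \left(\frac{1 + I}{I + j} + 0\right)^{2} = \left(\frac{1 + I}{I + j}\right)^{2} = \frac{\left(1 + I\right)^{2}}{\left(I + j\right)^{2}}$)
$\frac{1}{M{\left(G,L \right)} + 694} = \frac{1}{\frac{\left(1 - 5\right)^{2}}{\left(-5 - 14\right)^{2}} + 694} = \frac{1}{\frac{\left(-4\right)^{2}}{361} + 694} = \frac{1}{16 \cdot \frac{1}{361} + 694} = \frac{1}{\frac{16}{361} + 694} = \frac{1}{\frac{250550}{361}} = \frac{361}{250550}$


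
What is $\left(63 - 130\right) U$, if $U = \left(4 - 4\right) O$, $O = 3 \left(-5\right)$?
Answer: $0$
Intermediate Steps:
$O = -15$
$U = 0$ ($U = \left(4 - 4\right) \left(-15\right) = 0 \left(-15\right) = 0$)
$\left(63 - 130\right) U = \left(63 - 130\right) 0 = \left(-67\right) 0 = 0$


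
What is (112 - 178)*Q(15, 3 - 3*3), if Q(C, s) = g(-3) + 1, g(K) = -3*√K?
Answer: -66 + 198*I*√3 ≈ -66.0 + 342.95*I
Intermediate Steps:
Q(C, s) = 1 - 3*I*√3 (Q(C, s) = -3*I*√3 + 1 = 1 - 3*I*√3)
(112 - 178)*Q(15, 3 - 3*3) = (112 - 178)*(1 - 3*I*√3) = -66*(1 - 3*I*√3) = -66 + 198*I*√3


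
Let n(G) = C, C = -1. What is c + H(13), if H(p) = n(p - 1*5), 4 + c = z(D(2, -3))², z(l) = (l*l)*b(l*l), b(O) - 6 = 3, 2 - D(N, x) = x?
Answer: 50620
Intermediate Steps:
D(N, x) = 2 - x
b(O) = 9 (b(O) = 6 + 3 = 9)
z(l) = 9*l² (z(l) = (l*l)*9 = l²*9 = 9*l²)
c = 50621 (c = -4 + (9*(2 - 1*(-3))²)² = -4 + (9*(2 + 3)²)² = -4 + (9*5²)² = -4 + (9*25)² = -4 + 225² = -4 + 50625 = 50621)
n(G) = -1
H(p) = -1
c + H(13) = 50621 - 1 = 50620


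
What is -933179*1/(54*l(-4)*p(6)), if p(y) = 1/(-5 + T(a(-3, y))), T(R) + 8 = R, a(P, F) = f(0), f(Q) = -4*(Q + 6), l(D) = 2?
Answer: 34527623/108 ≈ 3.1970e+5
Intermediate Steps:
f(Q) = -24 - 4*Q (f(Q) = -4*(6 + Q) = -24 - 4*Q)
a(P, F) = -24 (a(P, F) = -24 - 4*0 = -24 + 0 = -24)
T(R) = -8 + R
p(y) = -1/37 (p(y) = 1/(-5 + (-8 - 24)) = 1/(-5 - 32) = 1/(-37) = -1/37)
-933179*1/(54*l(-4)*p(6)) = -933179/((2*(-1/37))*54) = -933179/((-2/37*54)) = -933179/(-108/37) = -933179*(-37/108) = 34527623/108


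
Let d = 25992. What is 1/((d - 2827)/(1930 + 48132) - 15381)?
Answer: -50062/769980457 ≈ -6.5017e-5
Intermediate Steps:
1/((d - 2827)/(1930 + 48132) - 15381) = 1/((25992 - 2827)/(1930 + 48132) - 15381) = 1/(23165/50062 - 15381) = 1/(-769980457/50062) = -50062/769980457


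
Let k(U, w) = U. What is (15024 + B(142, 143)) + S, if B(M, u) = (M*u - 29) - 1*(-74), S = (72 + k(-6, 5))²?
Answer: 39731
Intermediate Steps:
S = 4356 (S = (72 - 6)² = 66² = 4356)
B(M, u) = 45 + M*u (B(M, u) = (-29 + M*u) + 74 = 45 + M*u)
(15024 + B(142, 143)) + S = (15024 + (45 + 142*143)) + 4356 = (15024 + (45 + 20306)) + 4356 = (15024 + 20351) + 4356 = 35375 + 4356 = 39731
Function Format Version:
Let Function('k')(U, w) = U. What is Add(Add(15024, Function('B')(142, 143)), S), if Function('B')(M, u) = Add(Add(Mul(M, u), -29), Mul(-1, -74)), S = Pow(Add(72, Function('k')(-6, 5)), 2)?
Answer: 39731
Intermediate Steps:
S = 4356 (S = Pow(Add(72, -6), 2) = Pow(66, 2) = 4356)
Function('B')(M, u) = Add(45, Mul(M, u)) (Function('B')(M, u) = Add(Add(-29, Mul(M, u)), 74) = Add(45, Mul(M, u)))
Add(Add(15024, Function('B')(142, 143)), S) = Add(Add(15024, Add(45, Mul(142, 143))), 4356) = Add(Add(15024, Add(45, 20306)), 4356) = Add(Add(15024, 20351), 4356) = Add(35375, 4356) = 39731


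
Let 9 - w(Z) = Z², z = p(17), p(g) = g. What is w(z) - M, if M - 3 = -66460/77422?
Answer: -10921983/38711 ≈ -282.14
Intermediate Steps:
z = 17
w(Z) = 9 - Z²
M = 82903/38711 (M = 3 - 66460/77422 = 3 - 66460*1/77422 = 3 - 33230/38711 = 82903/38711 ≈ 2.1416)
w(z) - M = (9 - 1*17²) - 1*82903/38711 = (9 - 1*289) - 82903/38711 = (9 - 289) - 82903/38711 = -280 - 82903/38711 = -10921983/38711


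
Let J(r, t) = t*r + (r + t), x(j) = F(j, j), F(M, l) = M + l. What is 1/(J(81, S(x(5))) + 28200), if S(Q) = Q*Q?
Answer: 1/36481 ≈ 2.7412e-5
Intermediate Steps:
x(j) = 2*j (x(j) = j + j = 2*j)
S(Q) = Q**2
J(r, t) = r + t + r*t (J(r, t) = r*t + (r + t) = r + t + r*t)
1/(J(81, S(x(5))) + 28200) = 1/((81 + (2*5)**2 + 81*(2*5)**2) + 28200) = 1/((81 + 10**2 + 81*10**2) + 28200) = 1/((81 + 100 + 81*100) + 28200) = 1/((81 + 100 + 8100) + 28200) = 1/(8281 + 28200) = 1/36481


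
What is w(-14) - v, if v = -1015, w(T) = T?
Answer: 1001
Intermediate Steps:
w(-14) - v = -14 - 1*(-1015) = -14 + 1015 = 1001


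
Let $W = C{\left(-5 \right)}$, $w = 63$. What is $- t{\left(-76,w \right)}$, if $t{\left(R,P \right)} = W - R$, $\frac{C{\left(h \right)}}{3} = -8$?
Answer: $-52$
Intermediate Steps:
$C{\left(h \right)} = -24$ ($C{\left(h \right)} = 3 \left(-8\right) = -24$)
$W = -24$
$t{\left(R,P \right)} = -24 - R$
$- t{\left(-76,w \right)} = - (-24 - -76) = - (-24 + 76) = \left(-1\right) 52 = -52$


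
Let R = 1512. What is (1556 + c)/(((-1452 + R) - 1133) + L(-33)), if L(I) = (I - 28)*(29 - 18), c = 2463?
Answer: -4019/1744 ≈ -2.3045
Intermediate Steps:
L(I) = -308 + 11*I (L(I) = (-28 + I)*11 = -308 + 11*I)
(1556 + c)/(((-1452 + R) - 1133) + L(-33)) = (1556 + 2463)/(((-1452 + 1512) - 1133) + (-308 + 11*(-33))) = 4019/((60 - 1133) + (-308 - 363)) = 4019/(-1073 - 671) = 4019/(-1744) = 4019*(-1/1744) = -4019/1744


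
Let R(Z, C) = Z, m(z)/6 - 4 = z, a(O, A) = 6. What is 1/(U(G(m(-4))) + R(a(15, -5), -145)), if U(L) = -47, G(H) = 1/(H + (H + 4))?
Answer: -1/41 ≈ -0.024390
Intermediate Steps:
m(z) = 24 + 6*z
G(H) = 1/(4 + 2*H) (G(H) = 1/(H + (4 + H)) = 1/(4 + 2*H))
1/(U(G(m(-4))) + R(a(15, -5), -145)) = 1/(-47 + 6) = 1/(-41) = -1/41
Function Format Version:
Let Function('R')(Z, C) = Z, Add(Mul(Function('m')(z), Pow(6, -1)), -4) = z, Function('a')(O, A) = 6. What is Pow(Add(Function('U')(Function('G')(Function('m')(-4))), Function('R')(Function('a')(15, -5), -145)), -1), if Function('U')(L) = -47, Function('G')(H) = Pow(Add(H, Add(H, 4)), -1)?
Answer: Rational(-1, 41) ≈ -0.024390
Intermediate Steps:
Function('m')(z) = Add(24, Mul(6, z))
Function('G')(H) = Pow(Add(4, Mul(2, H)), -1) (Function('G')(H) = Pow(Add(H, Add(4, H)), -1) = Pow(Add(4, Mul(2, H)), -1))
Pow(Add(Function('U')(Function('G')(Function('m')(-4))), Function('R')(Function('a')(15, -5), -145)), -1) = Pow(Add(-47, 6), -1) = Pow(-41, -1) = Rational(-1, 41)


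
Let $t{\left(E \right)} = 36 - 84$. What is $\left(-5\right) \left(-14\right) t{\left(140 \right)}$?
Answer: $-3360$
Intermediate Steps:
$t{\left(E \right)} = -48$ ($t{\left(E \right)} = 36 - 84 = -48$)
$\left(-5\right) \left(-14\right) t{\left(140 \right)} = \left(-5\right) \left(-14\right) \left(-48\right) = 70 \left(-48\right) = -3360$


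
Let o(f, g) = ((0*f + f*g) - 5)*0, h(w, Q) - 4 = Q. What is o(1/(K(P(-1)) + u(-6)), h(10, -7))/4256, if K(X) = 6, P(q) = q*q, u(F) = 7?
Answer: 0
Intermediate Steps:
h(w, Q) = 4 + Q
P(q) = q**2
o(f, g) = 0 (o(f, g) = ((0 + f*g) - 5)*0 = (f*g - 5)*0 = (-5 + f*g)*0 = 0)
o(1/(K(P(-1)) + u(-6)), h(10, -7))/4256 = 0/4256 = 0*(1/4256) = 0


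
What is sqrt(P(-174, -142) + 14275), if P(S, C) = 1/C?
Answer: sqrt(287840958)/142 ≈ 119.48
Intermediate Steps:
sqrt(P(-174, -142) + 14275) = sqrt(1/(-142) + 14275) = sqrt(-1/142 + 14275) = sqrt(2027049/142) = sqrt(287840958)/142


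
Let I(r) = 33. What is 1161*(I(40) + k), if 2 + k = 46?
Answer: 89397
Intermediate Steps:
k = 44 (k = -2 + 46 = 44)
1161*(I(40) + k) = 1161*(33 + 44) = 1161*77 = 89397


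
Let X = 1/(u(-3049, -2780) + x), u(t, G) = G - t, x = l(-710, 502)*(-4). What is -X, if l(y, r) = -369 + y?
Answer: -1/4585 ≈ -0.00021810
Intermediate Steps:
x = 4316 (x = (-369 - 710)*(-4) = -1079*(-4) = 4316)
X = 1/4585 (X = 1/((-2780 - 1*(-3049)) + 4316) = 1/((-2780 + 3049) + 4316) = 1/(269 + 4316) = 1/4585 ≈ 0.00021810)
-X = -1*1/4585 = -1/4585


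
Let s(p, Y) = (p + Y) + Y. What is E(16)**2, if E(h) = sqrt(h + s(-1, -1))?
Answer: 13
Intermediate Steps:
s(p, Y) = p + 2*Y (s(p, Y) = (Y + p) + Y = p + 2*Y)
E(h) = sqrt(-3 + h) (E(h) = sqrt(h + (-1 + 2*(-1))) = sqrt(h + (-1 - 2)) = sqrt(h - 3) = sqrt(-3 + h))
E(16)**2 = (sqrt(-3 + 16))**2 = (sqrt(13))**2 = 13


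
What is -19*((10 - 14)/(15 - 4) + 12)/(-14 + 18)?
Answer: -608/11 ≈ -55.273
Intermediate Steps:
-19*((10 - 14)/(15 - 4) + 12)/(-14 + 18) = -19*(-4/11 + 12)/4 = -2432/(11*4) = -19*32/11 = -608/11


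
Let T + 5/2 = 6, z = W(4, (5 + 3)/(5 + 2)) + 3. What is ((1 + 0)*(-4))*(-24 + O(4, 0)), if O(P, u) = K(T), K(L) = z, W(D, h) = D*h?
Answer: 460/7 ≈ 65.714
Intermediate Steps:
z = 53/7 (z = 4*((5 + 3)/(5 + 2)) + 3 = 4*(8/7) + 3 = 32/7 + 3 = 53/7 ≈ 7.5714)
T = 7/2 (T = -5/2 + 6 = 7/2 ≈ 3.5000)
K(L) = 53/7
O(P, u) = 53/7
((1 + 0)*(-4))*(-24 + O(4, 0)) = ((1 + 0)*(-4))*(-24 + 53/7) = (1*(-4))*(-115/7) = -4*(-115/7) = 460/7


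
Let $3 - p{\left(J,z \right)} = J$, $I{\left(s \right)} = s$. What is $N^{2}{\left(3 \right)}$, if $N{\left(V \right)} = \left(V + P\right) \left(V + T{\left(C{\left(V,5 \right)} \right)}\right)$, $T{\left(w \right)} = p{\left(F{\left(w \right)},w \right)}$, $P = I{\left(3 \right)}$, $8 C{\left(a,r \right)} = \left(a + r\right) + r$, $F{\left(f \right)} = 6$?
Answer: $0$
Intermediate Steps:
$C{\left(a,r \right)} = \frac{r}{4} + \frac{a}{8}$ ($C{\left(a,r \right)} = \frac{\left(a + r\right) + r}{8} = \frac{a + 2 r}{8} = \frac{r}{4} + \frac{a}{8}$)
$p{\left(J,z \right)} = 3 - J$
$P = 3$
$T{\left(w \right)} = -3$ ($T{\left(w \right)} = 3 - 6 = -3$)
$N{\left(V \right)} = \left(-3 + V\right) \left(3 + V\right)$ ($N{\left(V \right)} = \left(V + 3\right) \left(V - 3\right) = \left(3 + V\right) \left(-3 + V\right) = \left(-3 + V\right) \left(3 + V\right)$)
$N^{2}{\left(3 \right)} = \left(-9 + 3^{2}\right)^{2} = \left(-9 + 9\right)^{2} = 0^{2} = 0$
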